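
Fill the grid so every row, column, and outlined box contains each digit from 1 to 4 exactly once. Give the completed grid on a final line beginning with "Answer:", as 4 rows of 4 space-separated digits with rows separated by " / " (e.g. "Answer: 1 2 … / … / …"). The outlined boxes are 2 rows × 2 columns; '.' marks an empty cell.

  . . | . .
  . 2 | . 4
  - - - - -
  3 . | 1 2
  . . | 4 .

Step 1. [r1c2∈{1,3,4}] r1c2 is the only open cell in col 2 admitting 3. So r1c2=3.
Step 2. [r2c1∈{1}] r2c1 is down to just 1, so r2c1=1.
Step 3. [r1c4∈{1}] r1c4's peers cover all but 1 ⇒ r1c4=1.
Step 4. [r1c3∈{2}] nothing but 2 survives at r1c3, so r1c3=2.
Step 5. [r2c3∈{3}] r2c3 has the single candidate 3 ⇒ r2c3=3.
Step 6. [r4c4∈{3}] only 3 remains possible at r4c4. So r4c4=3.
Step 7. [r1c1∈{4}] r1c1's peers cover all but 4 ⇒ r1c1=4.
Step 8. [r4c1∈{2}] r4c1's peers cover all but 2, so r4c1=2.
Step 9. [r4c2∈{1}] nothing but 1 survives at r4c2. So r4c2=1.
Step 10. [r3c2∈{4}] only 4 remains possible at r3c2, so r3c2=4.

Answer: 4 3 2 1 / 1 2 3 4 / 3 4 1 2 / 2 1 4 3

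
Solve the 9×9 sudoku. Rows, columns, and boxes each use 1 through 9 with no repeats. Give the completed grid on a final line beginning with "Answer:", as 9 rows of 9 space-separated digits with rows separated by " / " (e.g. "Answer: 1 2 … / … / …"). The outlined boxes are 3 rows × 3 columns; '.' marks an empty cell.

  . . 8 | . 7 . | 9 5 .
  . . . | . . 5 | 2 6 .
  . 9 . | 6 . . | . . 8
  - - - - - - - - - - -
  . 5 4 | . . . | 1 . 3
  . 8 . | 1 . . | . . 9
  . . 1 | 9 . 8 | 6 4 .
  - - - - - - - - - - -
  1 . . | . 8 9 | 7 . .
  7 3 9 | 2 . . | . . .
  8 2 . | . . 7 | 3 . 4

Step 1. [r3c8∈{1,3,7}] col 8 places 3 nowhere but r3c8, so r3c8=3.
Step 2. [r3c3∈{2,5,7}] in row 3, 7 fits only at r3c3. So r3c3=7.
Step 3. [r5c3∈{2,3,6}] across col 3, 2 lands solely at r5c3 ⇒ r5c3=2.
Step 4. [r9c4∈{5}] r9c4 is down to just 5. So r9c4=5.
Step 5. [r7c2∈{4,6}] across box 7, 4 lands solely at r7c2. So r7c2=4.
Step 6. [r6c1∈{3}] only 3 remains possible at r6c1 ⇒ r6c1=3.
Step 7. [r1c9∈{1}] r1c9 is down to just 1, so r1c9=1.
Step 8. [r5c1∈{6}] only 6 remains possible at r5c1 ⇒ r5c1=6.
Step 9. [r2c1∈{4}] r2c1 is down to just 4 ⇒ r2c1=4.
Step 10. [r1c4∈{3,4}] across col 4, 4 lands solely at r1c4 ⇒ r1c4=4.
Step 11. [r1c6∈{2,3}] across row 1, 3 lands solely at r1c6, so r1c6=3.
Step 12. [r4c8∈{2,7,8}] row 4 places 8 nowhere but r4c8. So r4c8=8.
Step 13. [r6c9∈{2,5,7}] in box 6, 2 fits only at r6c9. So r6c9=2.
Step 14. [r8c8∈{1}] r8c8 has the single candidate 1 ⇒ r8c8=1.
Step 15. [r9c5∈{1,6}] row 9 places 1 nowhere but r9c5, so r9c5=1.
Step 16. [r3c5∈{2}] r3c5 is down to just 2. So r3c5=2.
Step 17. [r5c7∈{5}] r5c7's peers cover all but 5, so r5c7=5.
Step 18. [r8c9∈{5,6}] in row 8, 5 fits only at r8c9 ⇒ r8c9=5.
Step 19. [r5c6∈{4}] only 4 remains possible at r5c6. So r5c6=4.
Step 20. [r8c6∈{6}] r8c6 is down to just 6. So r8c6=6.
Step 21. [r9c3∈{6}] nothing but 6 survives at r9c3, so r9c3=6.
Step 22. [r5c5∈{3}] nothing but 3 survives at r5c5. So r5c5=3.
Step 23. [r6c2∈{7}] r6c2 is down to just 7, so r6c2=7.
Step 24. [r2c3∈{3}] nothing but 3 survives at r2c3. So r2c3=3.
Step 25. [r5c8∈{7}] r5c8's peers cover all but 7, so r5c8=7.
Step 26. [r7c9∈{6}] r7c9 is down to just 6. So r7c9=6.
Step 27. [r2c5∈{9}] only 9 remains possible at r2c5. So r2c5=9.
Step 28. [r4c5∈{6}] r4c5's peers cover all but 6. So r4c5=6.
Step 29. [r4c1∈{9}] only 9 remains possible at r4c1, so r4c1=9.
Step 30. [r2c2∈{1}] r2c2 is down to just 1. So r2c2=1.
Step 31. [r3c7∈{4}] r3c7's peers cover all but 4. So r3c7=4.
Step 32. [r1c2∈{6}] only 6 remains possible at r1c2, so r1c2=6.
Step 33. [r9c8∈{9}] nothing but 9 survives at r9c8 ⇒ r9c8=9.
Step 34. [r8c5∈{4}] nothing but 4 survives at r8c5. So r8c5=4.
Step 35. [r7c8∈{2}] r7c8's peers cover all but 2, so r7c8=2.
Step 36. [r6c5∈{5}] r6c5's peers cover all but 5 ⇒ r6c5=5.
Step 37. [r8c7∈{8}] only 8 remains possible at r8c7, so r8c7=8.
Step 38. [r1c1∈{2}] r1c1 is down to just 2, so r1c1=2.
Step 39. [r3c1∈{5}] r3c1's peers cover all but 5, so r3c1=5.
Step 40. [r4c4∈{7}] r4c4 is down to just 7. So r4c4=7.
Step 41. [r7c4∈{3}] nothing but 3 survives at r7c4 ⇒ r7c4=3.
Step 42. [r4c6∈{2}] r4c6 has the single candidate 2, so r4c6=2.
Step 43. [r7c3∈{5}] r7c3's peers cover all but 5, so r7c3=5.
Step 44. [r3c6∈{1}] only 1 remains possible at r3c6. So r3c6=1.
Step 45. [r2c9∈{7}] only 7 remains possible at r2c9, so r2c9=7.
Step 46. [r2c4∈{8}] only 8 remains possible at r2c4. So r2c4=8.

Answer: 2 6 8 4 7 3 9 5 1 / 4 1 3 8 9 5 2 6 7 / 5 9 7 6 2 1 4 3 8 / 9 5 4 7 6 2 1 8 3 / 6 8 2 1 3 4 5 7 9 / 3 7 1 9 5 8 6 4 2 / 1 4 5 3 8 9 7 2 6 / 7 3 9 2 4 6 8 1 5 / 8 2 6 5 1 7 3 9 4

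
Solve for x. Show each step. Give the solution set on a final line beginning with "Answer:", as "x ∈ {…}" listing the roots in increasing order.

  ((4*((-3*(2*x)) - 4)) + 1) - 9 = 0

Step 1. [((4*((-3*(2*x)) - 4)) + 1) - 9 = 0] 9 comes off first (add 9). So sub: (4*((-3*(2*x)) - 4)) + 1 = 9.
Step 2. [(4*((-3*(2*x)) - 4)) + 1 = 9] 1 comes off first (subtract 1) ⇒ sub: 4*((-3*(2*x)) - 4) = 8.
Step 3. [4*((-3*(2*x)) - 4) = 8] divide by the outer 4 ⇒ div: (-3*(2*x)) - 4 = 2.
Step 4. [(-3*(2*x)) - 4 = 2] the outer -4 inverts by adding 4. So sub: -3*(2*x) = 6.
Step 5. [-3*(2*x) = 6] divide by the outer -3 ⇒ div: 2*x = -2.
Step 6. [2*x = -2] LHS = 2·(…); ÷2 both sides. So div: x = -1.

Answer: x ∈ {-1}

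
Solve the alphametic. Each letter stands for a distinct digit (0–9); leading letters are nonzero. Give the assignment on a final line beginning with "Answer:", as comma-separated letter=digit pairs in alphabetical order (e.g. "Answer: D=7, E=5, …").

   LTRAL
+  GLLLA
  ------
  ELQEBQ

Step 1. [col 1: L + A ≡ Q (mod 10)] no forcing yet in column 1 (carry-in 0); L=4 is free and consistent — try it, so L=4.
Step 2. [col 1: L + A ≡ Q (mod 10)] several values work for A in column 1 (L + A ≡ Q (mod 10), carry-in 0); try A=8 ⇒ A=8.
Step 3. [E] adding two 5-digit numbers gives at most 5+1 digits, and here it does — E is that final carry and must be 1 ⇒ E=1.
Step 4. [col 1: L + A ≡ Q (mod 10)] column 1: given L=4, A=8, carry-in 0, and digits 1,4,8 already taken and all letters distinct, L+A≡Q (mod 10) forces Q=2, so Q=2.
Step 5. [col 2: A + L ≡ B (mod 10)] column 2: given A=8, L=4, carry-in 1, and digits 1,2,4,8 already taken and all letters distinct, A+L≡B (mod 10) forces B=3, so B=3.
Step 6. [col 3: R + L ≡ E (mod 10)] from column 3 (L=4, E=1, carry-in 1, digits 1,2,3,4,8 already taken and all letters distinct): R must equal 6, so R=6.
Step 7. [col 4: T + L ≡ Q (mod 10)] column 4 reads T+L+carry(1)=Q with L=4, Q=2; with digits 1,2,3,4,6,8 already taken and all letters distinct, the only value for T is 7. So T=7.
Step 8. [col 5: L + G ≡ L (mod 10)] from column 5 (L=4, carry-in 1, digits 1,2,3,4,6,7,8 already taken and all letters distinct): G must equal 9 ⇒ G=9.

Answer: A=8, B=3, E=1, G=9, L=4, Q=2, R=6, T=7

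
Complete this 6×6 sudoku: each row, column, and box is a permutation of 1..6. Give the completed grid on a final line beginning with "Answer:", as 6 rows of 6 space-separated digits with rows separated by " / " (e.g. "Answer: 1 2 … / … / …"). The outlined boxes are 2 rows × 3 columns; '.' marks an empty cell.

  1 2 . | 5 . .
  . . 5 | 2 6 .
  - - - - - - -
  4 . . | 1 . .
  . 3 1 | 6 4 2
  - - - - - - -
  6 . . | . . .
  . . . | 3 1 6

Step 1. [r2c2∈{4}] r2c2 is down to just 4. So r2c2=4.
Step 2. [r1c5∈{3}] r1c5's peers cover all but 3 ⇒ r1c5=3.
Step 3. [r3c3∈{2,6}] r3c3 is the only open cell in row 3 admitting 2 ⇒ r3c3=2.
Step 4. [r6c2∈{5}] only 5 remains possible at r6c2 ⇒ r6c2=5.
Step 5. [r5c4∈{4}] nothing but 4 survives at r5c4 ⇒ r5c4=4.
Step 6. [r3c5∈{5}] r3c5 is down to just 5 ⇒ r3c5=5.
Step 7. [r5c6∈{5}] only 5 remains possible at r5c6 ⇒ r5c6=5.
Step 8. [r1c3∈{6}] nothing but 6 survives at r1c3 ⇒ r1c3=6.
Step 9. [r5c5∈{2}] r5c5 has the single candidate 2. So r5c5=2.
Step 10. [r6c3∈{4}] only 4 remains possible at r6c3, so r6c3=4.
Step 11. [r5c2∈{1}] r5c2's peers cover all but 1 ⇒ r5c2=1.
Step 12. [r5c3∈{3}] r5c3's peers cover all but 3 ⇒ r5c3=3.
Step 13. [r2c1∈{3}] r2c1's peers cover all but 3 ⇒ r2c1=3.
Step 14. [r1c6∈{4}] r1c6's peers cover all but 4, so r1c6=4.
Step 15. [r3c6∈{3}] r3c6 is down to just 3 ⇒ r3c6=3.
Step 16. [r3c2∈{6}] r3c2's peers cover all but 6. So r3c2=6.
Step 17. [r6c1∈{2}] only 2 remains possible at r6c1. So r6c1=2.
Step 18. [r4c1∈{5}] r4c1 is down to just 5. So r4c1=5.
Step 19. [r2c6∈{1}] r2c6 is down to just 1, so r2c6=1.

Answer: 1 2 6 5 3 4 / 3 4 5 2 6 1 / 4 6 2 1 5 3 / 5 3 1 6 4 2 / 6 1 3 4 2 5 / 2 5 4 3 1 6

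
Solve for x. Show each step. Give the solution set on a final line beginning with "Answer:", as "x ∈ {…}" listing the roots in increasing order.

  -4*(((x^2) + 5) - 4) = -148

Step 1. [-4*(((x^2) + 5) - 4) = -148] leading coefficient -4: divide by -4, so div: ((x^2) + 5) - 4 = 37.
Step 2. [((x^2) + 5) - 4 = 37] -4 is outermost — add 4 both sides, so sub: (x^2) + 5 = 41.
Step 3. [(x^2) + 5 = 41] peel the +5: subtract 5 from each side, so sub: x^2 = 36.
Step 4. [x^2 = 36] 36 ≥ 0, LHS is (·)² — take ±√, so sqrt: x = 6 or -6.

Answer: x ∈ {-6, 6}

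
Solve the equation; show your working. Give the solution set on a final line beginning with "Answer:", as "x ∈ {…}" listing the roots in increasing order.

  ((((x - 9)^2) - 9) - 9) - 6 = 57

Step 1. [((((x - 9)^2) - 9) - 9) - 6 = 57] add 6: x sits inside (… - 6) ⇒ sub: (((x - 9)^2) - 9) - 9 = 63.
Step 2. [(((x - 9)^2) - 9) - 9 = 63] the outer -9 inverts by adding 9, so sub: ((x - 9)^2) - 9 = 72.
Step 3. [((x - 9)^2) - 9 = 72] -9 is outermost — add 9 both sides ⇒ sub: (x - 9)^2 = 81.
Step 4. [(x - 9)^2 = 81] 81 ≥ 0, LHS is (·)² — take ±√. So sqrt: x - 9 = 9 or -9.
Step 5. [x - 9 = 9 or -9] peel the -9: add 9 from each side ⇒ sub: x = 18 or 0.

Answer: x ∈ {0, 18}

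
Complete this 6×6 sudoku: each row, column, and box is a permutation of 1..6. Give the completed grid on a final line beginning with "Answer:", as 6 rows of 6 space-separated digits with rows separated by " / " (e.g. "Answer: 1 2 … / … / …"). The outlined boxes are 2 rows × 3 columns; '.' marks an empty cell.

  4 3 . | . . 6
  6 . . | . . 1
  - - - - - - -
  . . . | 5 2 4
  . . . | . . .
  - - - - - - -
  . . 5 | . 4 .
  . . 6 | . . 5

Step 1. [r4c6∈{3}] nothing but 3 survives at r4c6 ⇒ r4c6=3.
Step 2. [r2c3∈{2}] r2c3 is down to just 2 ⇒ r2c3=2.
Step 3. [r5c6∈{2}] nothing but 2 survives at r5c6 ⇒ r5c6=2.
Step 4. [r5c2∈{1}] r5c2 is down to just 1. So r5c2=1.
Step 5. [r4c1∈{1,2,5}] 5 has one home in col 1: r4c1. So r4c1=5.
Step 6. [r4c5∈{1,6}] in col 5, 6 fits only at r4c5, so r4c5=6.
Step 7. [r5c1∈{3}] r5c1's peers cover all but 3. So r5c1=3.
Step 8. [r6c2∈{2,4}] across row 6, 4 lands solely at r6c2, so r6c2=4.
Step 9. [r1c3∈{1}] only 1 remains possible at r1c3. So r1c3=1.
Step 10. [r6c5∈{1,3}] r6c5 is the only open cell in col 5 admitting 1. So r6c5=1.
Step 11. [r2c5∈{3,5}] col 5 places 3 nowhere but r2c5 ⇒ r2c5=3.
Step 12. [r1c5∈{5}] nothing but 5 survives at r1c5, so r1c5=5.
Step 13. [r3c1∈{1}] only 1 remains possible at r3c1. So r3c1=1.
Step 14. [r3c3∈{3}] r3c3's peers cover all but 3, so r3c3=3.
Step 15. [r2c2∈{5}] r2c2 is down to just 5. So r2c2=5.
Step 16. [r5c4∈{6}] nothing but 6 survives at r5c4 ⇒ r5c4=6.
Step 17. [r6c1∈{2}] nothing but 2 survives at r6c1. So r6c1=2.
Step 18. [r3c2∈{6}] only 6 remains possible at r3c2. So r3c2=6.
Step 19. [r4c3∈{4}] r4c3 is down to just 4, so r4c3=4.
Step 20. [r4c2∈{2}] r4c2 is down to just 2 ⇒ r4c2=2.
Step 21. [r1c4∈{2}] r1c4's peers cover all but 2 ⇒ r1c4=2.
Step 22. [r2c4∈{4}] only 4 remains possible at r2c4. So r2c4=4.
Step 23. [r6c4∈{3}] r6c4 is down to just 3, so r6c4=3.
Step 24. [r4c4∈{1}] r4c4's peers cover all but 1 ⇒ r4c4=1.

Answer: 4 3 1 2 5 6 / 6 5 2 4 3 1 / 1 6 3 5 2 4 / 5 2 4 1 6 3 / 3 1 5 6 4 2 / 2 4 6 3 1 5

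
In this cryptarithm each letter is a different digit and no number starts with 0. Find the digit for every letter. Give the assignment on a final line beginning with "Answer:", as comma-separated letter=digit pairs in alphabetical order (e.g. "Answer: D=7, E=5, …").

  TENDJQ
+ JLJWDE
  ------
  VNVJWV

Step 1. [col 1: Q + E ≡ V (mod 10)] no forcing yet in column 1 (carry-in 0); E=9 is free and consistent — try it ⇒ E=9.
Step 2. [col 1: Q + E ≡ V (mod 10)] no forcing yet in column 1 (carry-in 0); Q=8 is free and consistent — try it. So Q=8.
Step 3. [col 1: Q + E ≡ V (mod 10)] in column 1 we have Q+E≡V with carry-in 0; given Q=8, E=9 and digits 8,9 already taken and all letters distinct, that pins V to 7 ⇒ V=7.
Step 4. [col 2: J + D ≡ W (mod 10)] no forcing yet in column 2 (carry-in 1); J=5 is free and consistent — try it, so J=5.
Step 5. [col 2: J + D ≡ W (mod 10)] no forcing yet in column 2 (carry-in 1); W=0 is free and consistent — try it ⇒ W=0.
Step 6. [col 2: J + D ≡ W (mod 10)] column 2 reads J+D+carry(1)=W with J=5, W=0; with digits 0,5,7,8,9 already taken and all letters distinct, the only value for D is 4, so D=4.
Step 7. [col 4: N + J ≡ V (mod 10)] in column 4 we have N+J≡V with carry-in 0; given J=5, V=7 and digits 0,4,5,7,8,9 already taken and all letters distinct, that pins N to 2. So N=2.
Step 8. [col 5: E + L ≡ N (mod 10)] from column 5 (E=9, N=2, carry-in 0, digits 0,2,4,5,7,8,9 already taken and all letters distinct): L must equal 3. So L=3.
Step 9. [col 6: T + J ≡ V (mod 10)] column 6: given J=5, V=7, carry-in 1, and digits 0,2,3,4,5,7,8,9 already taken and all letters distinct, T+J≡V (mod 10) forces T=1, so T=1.

Answer: D=4, E=9, J=5, L=3, N=2, Q=8, T=1, V=7, W=0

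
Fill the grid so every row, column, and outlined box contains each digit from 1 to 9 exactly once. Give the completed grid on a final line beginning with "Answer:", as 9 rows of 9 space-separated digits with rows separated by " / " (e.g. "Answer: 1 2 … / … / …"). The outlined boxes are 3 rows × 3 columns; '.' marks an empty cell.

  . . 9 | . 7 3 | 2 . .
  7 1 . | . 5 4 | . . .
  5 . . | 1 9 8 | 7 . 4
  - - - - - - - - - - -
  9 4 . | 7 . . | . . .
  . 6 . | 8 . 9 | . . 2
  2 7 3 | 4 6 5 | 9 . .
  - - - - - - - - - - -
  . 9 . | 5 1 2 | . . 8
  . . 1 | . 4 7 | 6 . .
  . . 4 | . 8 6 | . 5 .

Step 1. [r6c9∈{1}] r6c9 has the single candidate 1, so r6c9=1.
Step 2. [r9c1∈{3}] only 3 remains possible at r9c1. So r9c1=3.
Step 3. [r6c8∈{8}] r6c8 is down to just 8 ⇒ r6c8=8.
Step 4. [r1c4∈{6}] only 6 remains possible at r1c4, so r1c4=6.
Step 5. [r5c5∈{3}] only 3 remains possible at r5c5. So r5c5=3.
Step 6. [r1c2∈{8}] only 8 remains possible at r1c2. So r1c2=8.
Step 7. [r8c4∈{3,9}] col 4 places 3 nowhere but r8c4 ⇒ r8c4=3.
Step 8. [r8c9∈{9}] only 9 remains possible at r8c9 ⇒ r8c9=9.
Step 9. [r9c2∈{2}] only 2 remains possible at r9c2. So r9c2=2.
Step 10. [r5c3∈{5}] nothing but 5 survives at r5c3. So r5c3=5.
Step 11. [r3c3∈{2,6}] 2 has one home in row 3: r3c3, so r3c3=2.
Step 12. [r3c8∈{3,6}] r3c8 is the only open cell in row 3 admitting 6. So r3c8=6.
Step 13. [r4c8∈{3}] only 3 remains possible at r4c8 ⇒ r4c8=3.
Step 14. [r5c7∈{4}] r5c7's peers cover all but 4. So r5c7=4.
Step 15. [r7c3∈{6,7}] r7c3 is the only open cell in col 3 admitting 7, so r7c3=7.
Step 16. [r2c9∈{3}] r2c9 is down to just 3, so r2c9=3.
Step 17. [r4c7∈{5}] only 5 remains possible at r4c7, so r4c7=5.
Step 18. [r1c1∈{4}] r1c1 is down to just 4 ⇒ r1c1=4.
Step 19. [r5c1∈{1}] r5c1 has the single candidate 1, so r5c1=1.
Step 20. [r1c9∈{5}] only 5 remains possible at r1c9. So r1c9=5.
Step 21. [r2c7∈{8}] r2c7 has the single candidate 8, so r2c7=8.
Step 22. [r2c3∈{6}] r2c3's peers cover all but 6 ⇒ r2c3=6.
Step 23. [r1c8∈{1}] r1c8 has the single candidate 1 ⇒ r1c8=1.
Step 24. [r4c6∈{1}] nothing but 1 survives at r4c6 ⇒ r4c6=1.
Step 25. [r4c3∈{8}] only 8 remains possible at r4c3, so r4c3=8.
Step 26. [r8c1∈{8}] r8c1 has the single candidate 8 ⇒ r8c1=8.
Step 27. [r3c2∈{3}] only 3 remains possible at r3c2, so r3c2=3.
Step 28. [r4c9∈{6}] r4c9 has the single candidate 6 ⇒ r4c9=6.
Step 29. [r7c1∈{6}] nothing but 6 survives at r7c1, so r7c1=6.
Step 30. [r8c8∈{2}] nothing but 2 survives at r8c8, so r8c8=2.
Step 31. [r4c5∈{2}] only 2 remains possible at r4c5. So r4c5=2.
Step 32. [r7c8∈{4}] r7c8 has the single candidate 4 ⇒ r7c8=4.
Step 33. [r9c4∈{9}] r9c4 has the single candidate 9. So r9c4=9.
Step 34. [r2c4∈{2}] only 2 remains possible at r2c4 ⇒ r2c4=2.
Step 35. [r8c2∈{5}] r8c2 has the single candidate 5. So r8c2=5.
Step 36. [r7c7∈{3}] r7c7's peers cover all but 3. So r7c7=3.
Step 37. [r9c9∈{7}] nothing but 7 survives at r9c9 ⇒ r9c9=7.
Step 38. [r9c7∈{1}] r9c7's peers cover all but 1, so r9c7=1.
Step 39. [r5c8∈{7}] r5c8 is down to just 7 ⇒ r5c8=7.
Step 40. [r2c8∈{9}] r2c8's peers cover all but 9, so r2c8=9.

Answer: 4 8 9 6 7 3 2 1 5 / 7 1 6 2 5 4 8 9 3 / 5 3 2 1 9 8 7 6 4 / 9 4 8 7 2 1 5 3 6 / 1 6 5 8 3 9 4 7 2 / 2 7 3 4 6 5 9 8 1 / 6 9 7 5 1 2 3 4 8 / 8 5 1 3 4 7 6 2 9 / 3 2 4 9 8 6 1 5 7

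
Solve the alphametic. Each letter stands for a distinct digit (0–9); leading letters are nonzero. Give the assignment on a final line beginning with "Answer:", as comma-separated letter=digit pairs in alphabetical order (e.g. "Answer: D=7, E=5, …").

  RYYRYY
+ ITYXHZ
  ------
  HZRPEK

Step 1. [col 1: Y + Z ≡ K (mod 10)] K=0 is one option consistent with column 1 (Y + Z ≡ K (mod 10), carry-in 0) — take it ⇒ K=0.
Step 2. [col 1: Y + Z ≡ K (mod 10)] column 1 (Y + Z ≡ K (mod 10), carry-in 0) doesn't pin Y yet; pick Y=1 and continue. So Y=1.
Step 3. [col 1: Y + Z ≡ K (mod 10)] column 1 reads Y+Z+carry(0)=K with Y=1, K=0; with digits 0,1 already taken and all letters distinct, the only value for Z is 9, so Z=9.
Step 4. [col 2: Y + H ≡ E (mod 10)] column 2 (Y + H ≡ E (mod 10), carry-in 1) doesn't pin H yet; pick H=5 and continue ⇒ H=5.
Step 5. [col 2: Y + H ≡ E (mod 10)] column 2: given Y=1, H=5, carry-in 1, and digits 0,1,5,9 already taken and all letters distinct, Y+H≡E (mod 10) forces E=7, so E=7.
Step 6. [col 3: R + X ≡ P (mod 10)] several values work for P in column 3 (R + X ≡ P (mod 10), carry-in 0); try P=6, so P=6.
Step 7. [col 3: R + X ≡ P (mod 10)] no forcing yet in column 3 (carry-in 0); X=4 is free and consistent — try it ⇒ X=4.
Step 8. [col 3: R + X ≡ P (mod 10)] in column 3 we have R+X≡P with carry-in 0; given X=4, P=6 and digits 0,1,4,5,6,7,9 already taken and all letters distinct, that pins R to 2 ⇒ R=2.
Step 9. [col 5: Y + T ≡ Z (mod 10)] column 5 reads Y+T+carry(0)=Z with Y=1, Z=9; with digits 0,1,2,4,5,6,7,9 already taken and all letters distinct, the only value for T is 8. So T=8.
Step 10. [col 6: R + I ≡ H (mod 10)] from column 6 (R=2, H=5, carry-in 0, digits 0,1,2,4,5,6,7,8,9 already taken and all letters distinct): I must equal 3. So I=3.

Answer: E=7, H=5, I=3, K=0, P=6, R=2, T=8, X=4, Y=1, Z=9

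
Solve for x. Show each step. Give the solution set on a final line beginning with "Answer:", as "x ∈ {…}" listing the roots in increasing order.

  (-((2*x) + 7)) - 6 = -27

Step 1. [(-((2*x) + 7)) - 6 = -27] the outer -6 inverts by adding 6, so sub: -((2*x) + 7) = -21.
Step 2. [-((2*x) + 7) = -21] LHS negated; negate both sides, so neg: (2*x) + 7 = 21.
Step 3. [(2*x) + 7 = 21] peel the +7: subtract 7 from each side. So sub: 2*x = 14.
Step 4. [2*x = 14] LHS = 2·(…); ÷2 both sides ⇒ div: x = 7.

Answer: x ∈ {7}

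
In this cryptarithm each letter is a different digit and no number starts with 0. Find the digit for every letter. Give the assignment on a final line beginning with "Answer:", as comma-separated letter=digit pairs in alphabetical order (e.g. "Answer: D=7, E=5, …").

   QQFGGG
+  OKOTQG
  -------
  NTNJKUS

Step 1. [N] N is the leading digit of a 7-digit sum of two 6-digit numbers; the final carry is exactly 1 ⇒ N=1.
Step 2. [col 1: G + G ≡ S (mod 10)] no forcing yet in column 1 (carry-in 0); G=5 is free and consistent — try it ⇒ G=5.
Step 3. [col 1: G + G ≡ S (mod 10)] column 1 reads G+G+carry(0)=S with G=5; with digits 1,5 already taken and all letters distinct, the only value for S is 0. So S=0.
Step 4. [col 2: G + Q ≡ U (mod 10)] several values work for Q in column 2 (G + Q ≡ U (mod 10), carry-in 1); try Q=3, so Q=3.
Step 5. [col 2: G + Q ≡ U (mod 10)] column 2: given G=5, Q=3, carry-in 1, and digits 0,1,3,5 already taken and all letters distinct, G+Q≡U (mod 10) forces U=9 ⇒ U=9.
Step 6. [col 3: G + T ≡ K (mod 10)] several values work for K in column 3 (G + T ≡ K (mod 10), carry-in 0); try K=7. So K=7.
Step 7. [col 3: G + T ≡ K (mod 10)] column 3 reads G+T+carry(0)=K with G=5, K=7; with digits 0,1,3,5,7,9 already taken and all letters distinct, the only value for T is 2. So T=2.
Step 8. [col 4: F + O ≡ J (mod 10)] in column 4 we have F+O≡J with carry-in 0; given nothing yet and digits 0,1,2,3,5,7,9 already taken and all letters distinct, that pins J to 4, so J=4.
Step 9. [col 4: F + O ≡ J (mod 10)] no forcing yet in column 4 (carry-in 0); O=8 is free and consistent — try it, so O=8.
Step 10. [col 4: F + O ≡ J (mod 10)] from column 4 (O=8, J=4, carry-in 0, digits 0,1,2,3,4,5,7,8,9 already taken and all letters distinct): F must equal 6, so F=6.

Answer: F=6, G=5, J=4, K=7, N=1, O=8, Q=3, S=0, T=2, U=9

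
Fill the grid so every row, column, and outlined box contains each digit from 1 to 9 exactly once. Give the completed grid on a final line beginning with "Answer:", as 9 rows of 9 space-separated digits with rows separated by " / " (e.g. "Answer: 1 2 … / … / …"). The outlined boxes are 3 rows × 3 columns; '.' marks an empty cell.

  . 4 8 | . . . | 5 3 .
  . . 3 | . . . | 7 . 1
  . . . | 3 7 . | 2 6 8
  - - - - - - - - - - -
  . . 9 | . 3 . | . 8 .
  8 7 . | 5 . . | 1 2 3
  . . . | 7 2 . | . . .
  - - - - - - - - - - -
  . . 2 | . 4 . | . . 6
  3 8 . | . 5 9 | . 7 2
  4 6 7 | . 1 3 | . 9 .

Step 1. [r3c6∈{1,4,5}] 4 has one home in row 3: r3c6 ⇒ r3c6=4.
Step 2. [r5c6∈{6}] nothing but 6 survives at r5c6, so r5c6=6.
Step 3. [r6c3∈{1,4,5,6}] across col 3, 6 lands solely at r6c3. So r6c3=6.
Step 4. [r4c6∈{1}] r4c6 has the single candidate 1. So r4c6=1.
Step 5. [r3c3∈{1,5}] r3c3 is the only open cell in col 3 admitting 5, so r3c3=5.
Step 6. [r1c6∈{2}] only 2 remains possible at r1c6 ⇒ r1c6=2.
Step 7. [r1c9∈{9}] only 9 remains possible at r1c9. So r1c9=9.
Step 8. [r2c4∈{6,8,9}] r2c4 is the only open cell in col 4 admitting 9, so r2c4=9.
Step 9. [r7c4∈{8}] r7c4's peers cover all but 8. So r7c4=8.
Step 10. [r9c9∈{5}] r9c9's peers cover all but 5, so r9c9=5.
Step 11. [r6c9∈{4}] r6c9's peers cover all but 4, so r6c9=4.
Step 12. [r1c5∈{6}] r1c5 is down to just 6, so r1c5=6.
Step 13. [r6c2∈{1,3,5}] across row 6, 3 lands solely at r6c2. So r6c2=3.
Step 14. [r6c1∈{1,5}] in row 6, 1 fits only at r6c1 ⇒ r6c1=1.
Step 15. [r2c2∈{2}] only 2 remains possible at r2c2 ⇒ r2c2=2.
Step 16. [r3c2∈{1,9}] r3c2 is the only open cell in row 3 admitting 1. So r3c2=1.
Step 17. [r7c2∈{5,9}] r7c2 is the only open cell in col 2 admitting 9 ⇒ r7c2=9.
Step 18. [r7c1∈{5}] only 5 remains possible at r7c1. So r7c1=5.
Step 19. [r6c6∈{8}] r6c6's peers cover all but 8 ⇒ r6c6=8.
Step 20. [r7c6∈{7}] r7c6's peers cover all but 7, so r7c6=7.
Step 21. [r4c1∈{2}] r4c1 is down to just 2, so r4c1=2.
Step 22. [r9c7∈{8}] nothing but 8 survives at r9c7, so r9c7=8.
Step 23. [r7c8∈{1}] r7c8 is down to just 1 ⇒ r7c8=1.
Step 24. [r1c1∈{7}] r1c1 has the single candidate 7 ⇒ r1c1=7.
Step 25. [r4c9∈{7}] r4c9 has the single candidate 7. So r4c9=7.
Step 26. [r2c1∈{6}] r2c1 has the single candidate 6. So r2c1=6.
Step 27. [r6c7∈{9}] r6c7 has the single candidate 9, so r6c7=9.
Step 28. [r7c7∈{3}] r7c7's peers cover all but 3. So r7c7=3.
Step 29. [r9c4∈{2}] nothing but 2 survives at r9c4. So r9c4=2.
Step 30. [r5c3∈{4}] nothing but 4 survives at r5c3, so r5c3=4.
Step 31. [r2c5∈{8}] nothing but 8 survives at r2c5, so r2c5=8.
Step 32. [r4c2∈{5}] r4c2 has the single candidate 5, so r4c2=5.
Step 33. [r8c4∈{6}] r8c4 has the single candidate 6. So r8c4=6.
Step 34. [r4c4∈{4}] only 4 remains possible at r4c4. So r4c4=4.
Step 35. [r5c5∈{9}] r5c5's peers cover all but 9, so r5c5=9.
Step 36. [r8c3∈{1}] nothing but 1 survives at r8c3, so r8c3=1.
Step 37. [r1c4∈{1}] r1c4's peers cover all but 1 ⇒ r1c4=1.
Step 38. [r6c8∈{5}] r6c8's peers cover all but 5 ⇒ r6c8=5.
Step 39. [r3c1∈{9}] r3c1 is down to just 9 ⇒ r3c1=9.
Step 40. [r4c7∈{6}] r4c7 is down to just 6 ⇒ r4c7=6.
Step 41. [r8c7∈{4}] nothing but 4 survives at r8c7 ⇒ r8c7=4.
Step 42. [r2c6∈{5}] only 5 remains possible at r2c6 ⇒ r2c6=5.
Step 43. [r2c8∈{4}] r2c8 is down to just 4, so r2c8=4.

Answer: 7 4 8 1 6 2 5 3 9 / 6 2 3 9 8 5 7 4 1 / 9 1 5 3 7 4 2 6 8 / 2 5 9 4 3 1 6 8 7 / 8 7 4 5 9 6 1 2 3 / 1 3 6 7 2 8 9 5 4 / 5 9 2 8 4 7 3 1 6 / 3 8 1 6 5 9 4 7 2 / 4 6 7 2 1 3 8 9 5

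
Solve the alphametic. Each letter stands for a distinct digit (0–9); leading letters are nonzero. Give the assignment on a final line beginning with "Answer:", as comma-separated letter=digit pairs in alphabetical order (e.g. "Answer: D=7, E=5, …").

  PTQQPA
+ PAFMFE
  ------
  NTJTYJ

Step 1. [col 1: A + E ≡ J (mod 10)] several values work for A in column 1 (A + E ≡ J (mod 10), carry-in 0); try A=9 ⇒ A=9.
Step 2. [col 1: A + E ≡ J (mod 10)] several values work for J in column 1 (A + E ≡ J (mod 10), carry-in 0); try J=3 ⇒ J=3.
Step 3. [col 1: A + E ≡ J (mod 10)] column 1 reads A+E+carry(0)=J with A=9, J=3; with digits 3,9 already taken and all letters distinct, the only value for E is 4 ⇒ E=4.
Step 4. [col 2: P + F ≡ Y (mod 10)] column 2 (P + F ≡ Y (mod 10), carry-in 1) doesn't pin F yet; pick F=7 and continue ⇒ F=7.
Step 5. [col 2: P + F ≡ Y (mod 10)] several values work for P in column 2 (P + F ≡ Y (mod 10), carry-in 1); try P=2. So P=2.
Step 6. [col 2: P + F ≡ Y (mod 10)] column 2 reads P+F+carry(1)=Y with P=2, F=7; with digits 2,3,4,7,9 already taken and all letters distinct, the only value for Y is 0, so Y=0.
Step 7. [col 3: Q + M ≡ T (mod 10)] no forcing yet in column 3 (carry-in 1); T=8 is free and consistent — try it. So T=8.
Step 8. [col 3: Q + M ≡ T (mod 10)] column 3 (Q + M ≡ T (mod 10), carry-in 1) doesn't pin M yet; pick M=1 and continue. So M=1.
Step 9. [col 3: Q + M ≡ T (mod 10)] column 3 reads Q+M+carry(1)=T with M=1, T=8; with digits 0,1,2,3,4,7,8,9 already taken and all letters distinct, the only value for Q is 6. So Q=6.
Step 10. [col 6: P + P ≡ N (mod 10)] in column 6 we have P+P≡N with carry-in 1; given P=2 and digits 0,1,2,3,4,6,7,8,9 already taken and all letters distinct, that pins N to 5 ⇒ N=5.

Answer: A=9, E=4, F=7, J=3, M=1, N=5, P=2, Q=6, T=8, Y=0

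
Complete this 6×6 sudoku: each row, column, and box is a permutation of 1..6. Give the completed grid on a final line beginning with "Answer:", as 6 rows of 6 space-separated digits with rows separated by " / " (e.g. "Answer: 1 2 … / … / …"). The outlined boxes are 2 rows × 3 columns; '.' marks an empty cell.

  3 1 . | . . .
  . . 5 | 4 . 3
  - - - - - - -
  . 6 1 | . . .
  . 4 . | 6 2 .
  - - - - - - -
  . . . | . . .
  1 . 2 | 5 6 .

Step 1. [r5c1∈{4,5,6}] r5c1 is the only open cell in col 1 admitting 4, so r5c1=4.
Step 2. [r5c4∈{1,2,3}] col 4 places 1 nowhere but r5c4. So r5c4=1.
Step 3. [r5c5∈{3}] nothing but 3 survives at r5c5. So r5c5=3.
Step 4. [r1c6∈{2,5,6}] in col 6, 6 fits only at r1c6. So r1c6=6.
Step 5. [r4c1∈{5}] only 5 remains possible at r4c1 ⇒ r4c1=5.
Step 6. [r3c6∈{4,5}] r3c6 is the only open cell in col 6 admitting 5. So r3c6=5.
Step 7. [r2c2∈{2}] r2c2 has the single candidate 2 ⇒ r2c2=2.
Step 8. [r4c6∈{1}] only 1 remains possible at r4c6. So r4c6=1.
Step 9. [r6c2∈{3}] r6c2 has the single candidate 3 ⇒ r6c2=3.
Step 10. [r4c3∈{3}] only 3 remains possible at r4c3, so r4c3=3.
Step 11. [r3c4∈{3}] nothing but 3 survives at r3c4 ⇒ r3c4=3.
Step 12. [r5c6∈{2}] nothing but 2 survives at r5c6 ⇒ r5c6=2.
Step 13. [r2c5∈{1}] nothing but 1 survives at r2c5, so r2c5=1.
Step 14. [r6c6∈{4}] nothing but 4 survives at r6c6. So r6c6=4.
Step 15. [r1c4∈{2}] r1c4 has the single candidate 2. So r1c4=2.
Step 16. [r5c3∈{6}] r5c3 has the single candidate 6 ⇒ r5c3=6.
Step 17. [r1c5∈{5}] r1c5 has the single candidate 5. So r1c5=5.
Step 18. [r1c3∈{4}] only 4 remains possible at r1c3 ⇒ r1c3=4.
Step 19. [r5c2∈{5}] r5c2's peers cover all but 5 ⇒ r5c2=5.
Step 20. [r2c1∈{6}] r2c1 has the single candidate 6 ⇒ r2c1=6.
Step 21. [r3c1∈{2}] r3c1 has the single candidate 2 ⇒ r3c1=2.
Step 22. [r3c5∈{4}] only 4 remains possible at r3c5. So r3c5=4.

Answer: 3 1 4 2 5 6 / 6 2 5 4 1 3 / 2 6 1 3 4 5 / 5 4 3 6 2 1 / 4 5 6 1 3 2 / 1 3 2 5 6 4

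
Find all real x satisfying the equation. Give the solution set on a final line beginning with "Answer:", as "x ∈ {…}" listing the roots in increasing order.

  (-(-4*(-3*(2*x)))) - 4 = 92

Step 1. [(-(-4*(-3*(2*x)))) - 4 = 92] -4 is outermost — add 4 both sides ⇒ sub: -(-4*(-3*(2*x))) = 96.
Step 2. [-(-4*(-3*(2*x))) = 96] leading − — multiply by −1. So neg: -4*(-3*(2*x)) = -96.
Step 3. [-4*(-3*(2*x)) = -96] -4·(inner) — divide through by -4, so div: -3*(2*x) = 24.
Step 4. [-3*(2*x) = 24] leading coefficient -3: divide by -3. So div: 2*x = -8.
Step 5. [2*x = -8] LHS = 2·(…); ÷2 both sides. So div: x = -4.

Answer: x ∈ {-4}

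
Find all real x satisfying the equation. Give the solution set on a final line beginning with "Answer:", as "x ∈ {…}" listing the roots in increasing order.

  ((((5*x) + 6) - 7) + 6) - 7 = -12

Step 1. [((((5*x) + 6) - 7) + 6) - 7 = -12] -7 is outermost — add 7 both sides, so sub: (((5*x) + 6) - 7) + 6 = -5.
Step 2. [(((5*x) + 6) - 7) + 6 = -5] 6 comes off first (subtract 6) ⇒ sub: ((5*x) + 6) - 7 = -11.
Step 3. [((5*x) + 6) - 7 = -11] add 7: x sits inside (… - 7) ⇒ sub: (5*x) + 6 = -4.
Step 4. [(5*x) + 6 = -4] peel the +6: subtract 6 from each side, so sub: 5*x = -10.
Step 5. [5*x = -10] 5·(inner) — divide through by 5. So div: x = -2.

Answer: x ∈ {-2}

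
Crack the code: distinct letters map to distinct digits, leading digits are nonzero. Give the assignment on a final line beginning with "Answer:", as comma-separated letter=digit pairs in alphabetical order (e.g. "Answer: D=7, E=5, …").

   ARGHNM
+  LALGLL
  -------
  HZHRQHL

Step 1. [col 1: M + L ≡ L (mod 10)] from column 1 (nothing yet, carry-in 0, all letters distinct, none taken yet): M must equal 0, so M=0.
Step 2. [H] the sum has 7 digits but both addends have 6; that extra leading digit H is the final carry, namely 1. So H=1.
Step 3. [col 1: M + L ≡ L (mod 10)] several values work for L in column 1 (M + L ≡ L (mod 10), carry-in 0); try L=5, so L=5.
Step 4. [col 2: N + L ≡ H (mod 10)] column 2: given L=5, H=1, carry-in 0, and digits 0,1,5 already taken and all letters distinct, N+L≡H (mod 10) forces N=6 ⇒ N=6.
Step 5. [col 3: H + G ≡ Q (mod 10)] column 3 (H + G ≡ Q (mod 10), carry-in 1) doesn't pin G yet; pick G=7 and continue ⇒ G=7.
Step 6. [col 3: H + G ≡ Q (mod 10)] column 3: given H=1, G=7, carry-in 1, and digits 0,1,5,6,7 already taken and all letters distinct, H+G≡Q (mod 10) forces Q=9. So Q=9.
Step 7. [col 4: G + L ≡ R (mod 10)] in column 4 we have G+L≡R with carry-in 0; given G=7, L=5 and digits 0,1,5,6,7,9 already taken and all letters distinct, that pins R to 2. So R=2.
Step 8. [col 5: R + A ≡ H (mod 10)] in column 5 we have R+A≡H with carry-in 1; given R=2, H=1 and digits 0,1,2,5,6,7,9 already taken and all letters distinct, that pins A to 8 ⇒ A=8.
Step 9. [col 6: A + L ≡ Z (mod 10)] column 6: given A=8, L=5, carry-in 1, and digits 0,1,2,5,6,7,8,9 already taken and all letters distinct, A+L≡Z (mod 10) forces Z=4, so Z=4.

Answer: A=8, G=7, H=1, L=5, M=0, N=6, Q=9, R=2, Z=4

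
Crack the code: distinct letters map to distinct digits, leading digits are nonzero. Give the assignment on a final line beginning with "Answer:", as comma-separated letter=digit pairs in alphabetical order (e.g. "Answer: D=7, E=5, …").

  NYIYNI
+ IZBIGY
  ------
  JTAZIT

Step 1. [col 1: I + Y ≡ T (mod 10)] I=3 is one option consistent with column 1 (I + Y ≡ T (mod 10), carry-in 0) — take it, so I=3.
Step 2. [col 1: I + Y ≡ T (mod 10)] column 1 (I + Y ≡ T (mod 10), carry-in 0) doesn't pin T yet; pick T=1 and continue. So T=1.
Step 3. [col 1: I + Y ≡ T (mod 10)] from column 1 (I=3, T=1, carry-in 0, digits 1,3 already taken and all letters distinct): Y must equal 8, so Y=8.
Step 4. [col 2: N + G ≡ I (mod 10)] column 2 (N + G ≡ I (mod 10), carry-in 1) doesn't pin N yet; pick N=5 and continue ⇒ N=5.
Step 5. [col 2: N + G ≡ I (mod 10)] in column 2 we have N+G≡I with carry-in 1; given N=5, I=3 and digits 1,3,5,8 already taken and all letters distinct, that pins G to 7. So G=7.
Step 6. [col 3: Y + I ≡ Z (mod 10)] column 3: given Y=8, I=3, carry-in 1, and digits 1,3,5,7,8 already taken and all letters distinct, Y+I≡Z (mod 10) forces Z=2. So Z=2.
Step 7. [col 4: I + B ≡ A (mod 10)] B=6 is one option consistent with column 4 (I + B ≡ A (mod 10), carry-in 1) — take it, so B=6.
Step 8. [col 4: I + B ≡ A (mod 10)] from column 4 (I=3, B=6, carry-in 1, digits 1,2,3,5,6,7,8 already taken and all letters distinct): A must equal 0 ⇒ A=0.
Step 9. [col 6: N + I ≡ J (mod 10)] column 6: given N=5, I=3, carry-in 1, and digits 0,1,2,3,5,6,7,8 already taken and all letters distinct, N+I≡J (mod 10) forces J=9 ⇒ J=9.

Answer: A=0, B=6, G=7, I=3, J=9, N=5, T=1, Y=8, Z=2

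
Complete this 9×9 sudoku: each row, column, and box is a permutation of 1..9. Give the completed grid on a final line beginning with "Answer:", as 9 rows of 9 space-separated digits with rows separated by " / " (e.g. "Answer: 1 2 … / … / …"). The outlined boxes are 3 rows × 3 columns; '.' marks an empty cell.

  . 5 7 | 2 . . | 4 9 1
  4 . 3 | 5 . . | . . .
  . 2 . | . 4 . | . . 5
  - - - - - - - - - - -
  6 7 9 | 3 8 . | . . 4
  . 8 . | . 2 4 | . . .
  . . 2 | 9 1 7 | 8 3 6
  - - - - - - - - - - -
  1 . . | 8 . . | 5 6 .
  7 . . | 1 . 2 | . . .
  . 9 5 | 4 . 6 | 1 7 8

Step 1. [r9c5∈{3}] r9c5's peers cover all but 3, so r9c5=3.
Step 2. [r7c6∈{9}] r7c6 is down to just 9 ⇒ r7c6=9.
Step 3. [r3c8∈{8}] r3c8 has the single candidate 8, so r3c8=8.
Step 4. [r3c7∈{3,6,7}] 3 has one home in box 3: r3c7. So r3c7=3.
Step 5. [r2c7∈{2,6,7}] 6 has one home in col 7: r2c7, so r2c7=6.
Step 6. [r8c2∈{3,4,6}] col 2 places 6 nowhere but r8c2. So r8c2=6.
Step 7. [r4c8∈{1,2,5}] r4c8 is the only open cell in row 4 admitting 1. So r4c8=1.
Step 8. [r2c9∈{2,7}] across box 3, 7 lands solely at r2c9, so r2c9=7.
Step 9. [r7c2∈{3,4}] in col 2, 3 fits only at r7c2. So r7c2=3.
Step 10. [r2c2∈{1}] nothing but 1 survives at r2c2 ⇒ r2c2=1.
Step 11. [r5c9∈{9}] r5c9's peers cover all but 9, so r5c9=9.
Step 12. [r1c5∈{6}] nothing but 6 survives at r1c5. So r1c5=6.
Step 13. [r8c8∈{4}] only 4 remains possible at r8c8. So r8c8=4.
Step 14. [r2c6∈{8}] r2c6 is down to just 8 ⇒ r2c6=8.
Step 15. [r5c8∈{5}] r5c8's peers cover all but 5. So r5c8=5.
Step 16. [r7c9∈{2}] r7c9's peers cover all but 2. So r7c9=2.
Step 17. [r5c1∈{3}] r5c1 has the single candidate 3 ⇒ r5c1=3.
Step 18. [r5c3∈{1}] r5c3's peers cover all but 1 ⇒ r5c3=1.
Step 19. [r8c7∈{9}] r8c7 has the single candidate 9. So r8c7=9.
Step 20. [r6c2∈{4}] only 4 remains possible at r6c2 ⇒ r6c2=4.
Step 21. [r2c8∈{2}] r2c8 has the single candidate 2 ⇒ r2c8=2.
Step 22. [r8c5∈{5}] r8c5 has the single candidate 5. So r8c5=5.
Step 23. [r2c5∈{9}] r2c5's peers cover all but 9. So r2c5=9.
Step 24. [r6c1∈{5}] r6c1's peers cover all but 5, so r6c1=5.
Step 25. [r4c7∈{2}] r4c7 is down to just 2, so r4c7=2.
Step 26. [r8c9∈{3}] r8c9 has the single candidate 3. So r8c9=3.
Step 27. [r1c1∈{8}] nothing but 8 survives at r1c1 ⇒ r1c1=8.
Step 28. [r1c6∈{3}] r1c6 has the single candidate 3, so r1c6=3.
Step 29. [r3c6∈{1}] r3c6 is down to just 1, so r3c6=1.
Step 30. [r3c3∈{6}] only 6 remains possible at r3c3. So r3c3=6.
Step 31. [r3c4∈{7}] r3c4 is down to just 7 ⇒ r3c4=7.
Step 32. [r7c5∈{7}] r7c5's peers cover all but 7. So r7c5=7.
Step 33. [r9c1∈{2}] nothing but 2 survives at r9c1, so r9c1=2.
Step 34. [r3c1∈{9}] only 9 remains possible at r3c1 ⇒ r3c1=9.
Step 35. [r4c6∈{5}] nothing but 5 survives at r4c6 ⇒ r4c6=5.
Step 36. [r5c7∈{7}] nothing but 7 survives at r5c7. So r5c7=7.
Step 37. [r7c3∈{4}] r7c3's peers cover all but 4. So r7c3=4.
Step 38. [r5c4∈{6}] r5c4's peers cover all but 6 ⇒ r5c4=6.
Step 39. [r8c3∈{8}] r8c3 is down to just 8 ⇒ r8c3=8.

Answer: 8 5 7 2 6 3 4 9 1 / 4 1 3 5 9 8 6 2 7 / 9 2 6 7 4 1 3 8 5 / 6 7 9 3 8 5 2 1 4 / 3 8 1 6 2 4 7 5 9 / 5 4 2 9 1 7 8 3 6 / 1 3 4 8 7 9 5 6 2 / 7 6 8 1 5 2 9 4 3 / 2 9 5 4 3 6 1 7 8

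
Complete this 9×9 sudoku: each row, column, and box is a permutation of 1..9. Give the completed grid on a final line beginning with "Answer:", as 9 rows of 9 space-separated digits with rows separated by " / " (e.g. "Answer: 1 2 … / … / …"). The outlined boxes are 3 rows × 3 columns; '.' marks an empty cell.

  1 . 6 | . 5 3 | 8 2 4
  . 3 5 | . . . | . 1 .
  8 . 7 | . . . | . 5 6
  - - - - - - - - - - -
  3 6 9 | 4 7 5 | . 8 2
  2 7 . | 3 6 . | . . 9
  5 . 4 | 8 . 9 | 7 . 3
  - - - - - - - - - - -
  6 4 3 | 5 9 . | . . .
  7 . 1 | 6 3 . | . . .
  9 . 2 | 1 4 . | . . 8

Step 1. [r5c7∈{1,4,5}] across row 5, 5 lands solely at r5c7 ⇒ r5c7=5.
Step 2. [r7c6∈{2,7,8}] across row 7, 8 lands solely at r7c6 ⇒ r7c6=8.
Step 3. [r3c2∈{2,9}] r3c2 is the only open cell in col 2 admitting 2 ⇒ r3c2=2.
Step 4. [r2c4∈{2,7,9}] 2 has one home in col 4: r2c4, so r2c4=2.
Step 5. [r9c8∈{3,6,7}] across col 8, 3 lands solely at r9c8, so r9c8=3.
Step 6. [r8c7∈{2,4,9}] across col 7, 4 lands solely at r8c7, so r8c7=4.
Step 7. [r2c9∈{7}] r2c9 is down to just 7 ⇒ r2c9=7.
Step 8. [r3c6∈{1,4}] in row 3, 4 fits only at r3c6, so r3c6=4.
Step 9. [r3c4∈{9}] r3c4 has the single candidate 9. So r3c4=9.
Step 10. [r6c5∈{1,2}] in row 6, 2 fits only at r6c5 ⇒ r6c5=2.
Step 11. [r4c7∈{1}] only 1 remains possible at r4c7 ⇒ r4c7=1.
Step 12. [r8c2∈{5,8}] in row 8, 8 fits only at r8c2. So r8c2=8.
Step 13. [r5c8∈{4}] only 4 remains possible at r5c8, so r5c8=4.
Step 14. [r9c6∈{7}] r9c6 has the single candidate 7, so r9c6=7.
Step 15. [r2c1∈{4}] r2c1 has the single candidate 4, so r2c1=4.
Step 16. [r1c2∈{9}] r1c2's peers cover all but 9 ⇒ r1c2=9.
Step 17. [r5c3∈{8}] r5c3's peers cover all but 8. So r5c3=8.
Step 18. [r6c8∈{6}] r6c8 is down to just 6, so r6c8=6.
Step 19. [r3c5∈{1}] nothing but 1 survives at r3c5, so r3c5=1.
Step 20. [r7c7∈{2}] only 2 remains possible at r7c7, so r7c7=2.
Step 21. [r8c9∈{5}] r8c9 is down to just 5. So r8c9=5.
Step 22. [r2c6∈{6}] r2c6's peers cover all but 6, so r2c6=6.
Step 23. [r2c7∈{9}] r2c7 has the single candidate 9. So r2c7=9.
Step 24. [r8c8∈{9}] only 9 remains possible at r8c8, so r8c8=9.
Step 25. [r9c7∈{6}] r9c7 is down to just 6, so r9c7=6.
Step 26. [r1c4∈{7}] nothing but 7 survives at r1c4. So r1c4=7.
Step 27. [r7c9∈{1}] r7c9 has the single candidate 1. So r7c9=1.
Step 28. [r9c2∈{5}] nothing but 5 survives at r9c2 ⇒ r9c2=5.
Step 29. [r3c7∈{3}] nothing but 3 survives at r3c7. So r3c7=3.
Step 30. [r2c5∈{8}] nothing but 8 survives at r2c5, so r2c5=8.
Step 31. [r5c6∈{1}] r5c6 has the single candidate 1. So r5c6=1.
Step 32. [r7c8∈{7}] r7c8 has the single candidate 7. So r7c8=7.
Step 33. [r6c2∈{1}] nothing but 1 survives at r6c2, so r6c2=1.
Step 34. [r8c6∈{2}] r8c6 has the single candidate 2, so r8c6=2.

Answer: 1 9 6 7 5 3 8 2 4 / 4 3 5 2 8 6 9 1 7 / 8 2 7 9 1 4 3 5 6 / 3 6 9 4 7 5 1 8 2 / 2 7 8 3 6 1 5 4 9 / 5 1 4 8 2 9 7 6 3 / 6 4 3 5 9 8 2 7 1 / 7 8 1 6 3 2 4 9 5 / 9 5 2 1 4 7 6 3 8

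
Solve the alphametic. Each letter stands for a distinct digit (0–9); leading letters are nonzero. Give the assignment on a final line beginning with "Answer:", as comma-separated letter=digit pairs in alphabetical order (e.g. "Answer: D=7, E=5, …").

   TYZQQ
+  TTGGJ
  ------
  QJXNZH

Step 1. [col 1: Q + J ≡ H (mod 10)] several values work for H in column 1 (Q + J ≡ H (mod 10), carry-in 0); try H=4, so H=4.
Step 2. [col 1: Q + J ≡ H (mod 10)] J=3 is one option consistent with column 1 (Q + J ≡ H (mod 10), carry-in 0) — take it, so J=3.
Step 3. [col 1: Q + J ≡ H (mod 10)] in column 1 we have Q+J≡H with carry-in 0; given J=3, H=4 and digits 3,4 already taken and all letters distinct, that pins Q to 1. So Q=1.
Step 4. [col 2: Q + G ≡ Z (mod 10)] no forcing yet in column 2 (carry-in 0); G=8 is free and consistent — try it ⇒ G=8.
Step 5. [col 2: Q + G ≡ Z (mod 10)] column 2: given Q=1, G=8, carry-in 0, and digits 1,3,4,8 already taken and all letters distinct, Q+G≡Z (mod 10) forces Z=9. So Z=9.
Step 6. [col 3: Z + G ≡ N (mod 10)] column 3: given Z=9, G=8, carry-in 0, and digits 1,3,4,8,9 already taken and all letters distinct, Z+G≡N (mod 10) forces N=7, so N=7.
Step 7. [col 4: Y + T ≡ X (mod 10)] T=6 is one option consistent with column 4 (Y + T ≡ X (mod 10), carry-in 1) — take it, so T=6.
Step 8. [col 4: Y + T ≡ X (mod 10)] from column 4 (T=6, carry-in 1, digits 1,3,4,6,7,8,9 already taken and all letters distinct): X must equal 2 ⇒ X=2.
Step 9. [col 4: Y + T ≡ X (mod 10)] from column 4 (T=6, X=2, carry-in 1, digits 1,2,3,4,6,7,8,9 already taken and all letters distinct): Y must equal 5 ⇒ Y=5.

Answer: G=8, H=4, J=3, N=7, Q=1, T=6, X=2, Y=5, Z=9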